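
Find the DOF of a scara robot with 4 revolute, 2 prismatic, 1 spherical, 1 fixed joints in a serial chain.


Given: serial robot with 4 revolute, 2 prismatic, 1 spherical, 1 fixed joints
DOF contribution per joint type: revolute=1, prismatic=1, spherical=3, fixed=0
DOF = 4*1 + 2*1 + 1*3 + 1*0
DOF = 9

9


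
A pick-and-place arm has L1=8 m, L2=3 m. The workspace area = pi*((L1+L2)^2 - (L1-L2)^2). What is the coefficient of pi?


Given: L1 = 8, L2 = 3
(L1+L2)^2 = (11)^2 = 121
(L1-L2)^2 = (5)^2 = 25
Difference = 121 - 25 = 96
This equals 4*L1*L2 = 4*8*3 = 96
Workspace area = 96*pi

96


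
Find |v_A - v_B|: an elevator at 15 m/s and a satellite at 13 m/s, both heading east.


Given: v_A = 15 m/s east, v_B = 13 m/s east
Both move in the same direction; relative speed = |v_A - v_B|
|15 - 13| = |2|
= 2 m/s

2 m/s


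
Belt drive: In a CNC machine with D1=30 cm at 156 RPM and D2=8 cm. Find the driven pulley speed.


Given: D1 = 30 cm, w1 = 156 RPM, D2 = 8 cm
Using D1*w1 = D2*w2
w2 = D1*w1 / D2
w2 = 30*156 / 8
w2 = 4680 / 8
w2 = 585 RPM

585 RPM


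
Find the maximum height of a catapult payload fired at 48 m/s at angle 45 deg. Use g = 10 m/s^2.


Given: v0 = 48 m/s, theta = 45 deg, g = 10 m/s^2
sin^2(45) = 1/2
Using H = v0^2 * sin^2(theta) / (2*g)
H = 48^2 * 1/2 / (2*10)
H = 2304 * 1/2 / 20
H = 1152 / 20
H = 288/5 m

288/5 m


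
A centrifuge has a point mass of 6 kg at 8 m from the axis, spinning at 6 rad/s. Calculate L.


Given: m = 6 kg, r = 8 m, omega = 6 rad/s
For a point mass: I = m*r^2
I = 6*8^2 = 6*64 = 384
L = I*omega = 384*6
L = 2304 kg*m^2/s

2304 kg*m^2/s


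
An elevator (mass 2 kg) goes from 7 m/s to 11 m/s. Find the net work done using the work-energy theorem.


Given: m = 2 kg, v0 = 7 m/s, v = 11 m/s
Using W = (1/2)*m*(v^2 - v0^2)
v^2 = 11^2 = 121
v0^2 = 7^2 = 49
v^2 - v0^2 = 121 - 49 = 72
W = (1/2)*2*72 = 72 J

72 J


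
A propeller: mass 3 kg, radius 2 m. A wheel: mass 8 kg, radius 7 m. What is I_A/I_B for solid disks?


Given: M1=3 kg, R1=2 m, M2=8 kg, R2=7 m
For a disk: I = (1/2)*M*R^2, so I_A/I_B = (M1*R1^2)/(M2*R2^2)
M1*R1^2 = 3*4 = 12
M2*R2^2 = 8*49 = 392
I_A/I_B = 12/392 = 3/98

3/98


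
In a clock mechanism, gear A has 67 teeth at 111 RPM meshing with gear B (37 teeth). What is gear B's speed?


Given: N1 = 67 teeth, w1 = 111 RPM, N2 = 37 teeth
Using N1*w1 = N2*w2
w2 = N1*w1 / N2
w2 = 67*111 / 37
w2 = 7437 / 37
w2 = 201 RPM

201 RPM


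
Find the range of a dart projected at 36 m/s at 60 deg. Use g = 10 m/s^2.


Given: v0 = 36 m/s, theta = 60 deg, g = 10 m/s^2
sin(2*60) = sin(120) = sqrt(3)/2
Using R = v0^2 * sin(2*theta) / g
R = 36^2 * (sqrt(3)/2) / 10
R = 1296 * sqrt(3) / 20
R = 324/5*sqrt(3) m

324/5*sqrt(3) m


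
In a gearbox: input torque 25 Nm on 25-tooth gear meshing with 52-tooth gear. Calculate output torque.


Given: N1 = 25, N2 = 52, T1 = 25 Nm
Using T2/T1 = N2/N1
T2 = T1 * N2 / N1
T2 = 25 * 52 / 25
T2 = 1300 / 25
T2 = 52 Nm

52 Nm


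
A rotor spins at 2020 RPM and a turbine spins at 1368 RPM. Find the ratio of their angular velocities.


Given: RPM_A = 2020, RPM_B = 1368
omega = 2*pi*RPM/60, so omega_A/omega_B = RPM_A / RPM_B
omega_A/omega_B = 2020 / 1368
omega_A/omega_B = 505/342

505/342


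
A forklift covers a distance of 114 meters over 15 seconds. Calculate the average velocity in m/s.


Given: distance d = 114 m, time t = 15 s
Using v = d / t
v = 114 / 15
v = 38/5 m/s

38/5 m/s


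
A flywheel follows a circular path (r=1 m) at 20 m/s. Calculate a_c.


Given: v = 20 m/s, r = 1 m
Using a_c = v^2 / r
a_c = 20^2 / 1
a_c = 400 / 1
a_c = 400 m/s^2

400 m/s^2


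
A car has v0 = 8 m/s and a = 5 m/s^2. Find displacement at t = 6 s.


Given: v0 = 8 m/s, a = 5 m/s^2, t = 6 s
Using s = v0*t + (1/2)*a*t^2
s = 8*6 + (1/2)*5*6^2
s = 48 + (1/2)*180
s = 48 + 90
s = 138

138 m


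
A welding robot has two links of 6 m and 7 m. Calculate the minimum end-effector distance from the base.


Given: L1 = 6 m, L2 = 7 m
For a 2-link planar arm, min reach = |L1 - L2| (second link folded back)
Min reach = |6 - 7|
Min reach = 1 m

1 m


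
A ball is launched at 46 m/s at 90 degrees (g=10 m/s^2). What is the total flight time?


Given: v0 = 46 m/s, theta = 90 deg, g = 10 m/s^2
sin(90) = 1
Using T = 2*v0*sin(theta) / g
T = 2*46*1 / 10
T = 92 / 10
T = 46/5 s

46/5 s


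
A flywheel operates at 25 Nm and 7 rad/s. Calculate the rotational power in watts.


Given: tau = 25 Nm, omega = 7 rad/s
Using P = tau * omega
P = 25 * 7
P = 175 W

175 W


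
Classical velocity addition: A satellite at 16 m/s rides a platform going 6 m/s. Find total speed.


Given: object velocity = 16 m/s, platform velocity = 6 m/s (same direction)
Using classical velocity addition: v_total = v_object + v_platform
v_total = 16 + 6
v_total = 22 m/s

22 m/s


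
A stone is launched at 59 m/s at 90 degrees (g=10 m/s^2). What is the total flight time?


Given: v0 = 59 m/s, theta = 90 deg, g = 10 m/s^2
sin(90) = 1
Using T = 2*v0*sin(theta) / g
T = 2*59*1 / 10
T = 118 / 10
T = 59/5 s

59/5 s


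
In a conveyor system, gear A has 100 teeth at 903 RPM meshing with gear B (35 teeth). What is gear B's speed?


Given: N1 = 100 teeth, w1 = 903 RPM, N2 = 35 teeth
Using N1*w1 = N2*w2
w2 = N1*w1 / N2
w2 = 100*903 / 35
w2 = 90300 / 35
w2 = 2580 RPM

2580 RPM


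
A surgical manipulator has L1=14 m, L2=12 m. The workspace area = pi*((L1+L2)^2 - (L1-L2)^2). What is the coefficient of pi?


Given: L1 = 14, L2 = 12
(L1+L2)^2 = (26)^2 = 676
(L1-L2)^2 = (2)^2 = 4
Difference = 676 - 4 = 672
This equals 4*L1*L2 = 4*14*12 = 672
Workspace area = 672*pi

672


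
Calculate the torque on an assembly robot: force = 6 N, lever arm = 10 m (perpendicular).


Given: F = 6 N, r = 10 m, angle = 90 deg (perpendicular)
Using tau = F * r * sin(90)
sin(90) = 1
tau = 6 * 10 * 1
tau = 60 Nm

60 Nm


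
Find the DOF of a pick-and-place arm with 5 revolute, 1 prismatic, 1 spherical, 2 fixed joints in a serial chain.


Given: serial robot with 5 revolute, 1 prismatic, 1 spherical, 2 fixed joints
DOF contribution per joint type: revolute=1, prismatic=1, spherical=3, fixed=0
DOF = 5*1 + 1*1 + 1*3 + 2*0
DOF = 9

9


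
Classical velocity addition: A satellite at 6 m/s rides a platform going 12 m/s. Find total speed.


Given: object velocity = 6 m/s, platform velocity = 12 m/s (same direction)
Using classical velocity addition: v_total = v_object + v_platform
v_total = 6 + 12
v_total = 18 m/s

18 m/s


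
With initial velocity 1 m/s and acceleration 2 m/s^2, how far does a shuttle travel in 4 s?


Given: v0 = 1 m/s, a = 2 m/s^2, t = 4 s
Using s = v0*t + (1/2)*a*t^2
s = 1*4 + (1/2)*2*4^2
s = 4 + (1/2)*32
s = 4 + 16
s = 20

20 m


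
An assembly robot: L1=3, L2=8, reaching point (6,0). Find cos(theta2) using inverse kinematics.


Given: L1 = 3, L2 = 8, target (x, y) = (6, 0)
Using cos(theta2) = (x^2 + y^2 - L1^2 - L2^2) / (2*L1*L2)
x^2 + y^2 = 6^2 + 0 = 36
L1^2 + L2^2 = 9 + 64 = 73
Numerator = 36 - 73 = -37
Denominator = 2*3*8 = 48
cos(theta2) = -37/48 = -37/48

-37/48


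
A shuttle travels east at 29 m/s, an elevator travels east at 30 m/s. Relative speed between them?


Given: v_A = 29 m/s east, v_B = 30 m/s east
Both move in the same direction; relative speed = |v_A - v_B|
|29 - 30| = |-1|
= 1 m/s

1 m/s


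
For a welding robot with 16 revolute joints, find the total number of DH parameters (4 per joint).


Given: 16 joints, 4 DH parameters per joint (d, theta, a, alpha)
Total DH parameters = number_of_joints * 4
Total = 16 * 4
Total = 64

64


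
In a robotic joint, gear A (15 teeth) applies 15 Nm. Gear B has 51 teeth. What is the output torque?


Given: N1 = 15, N2 = 51, T1 = 15 Nm
Using T2/T1 = N2/N1
T2 = T1 * N2 / N1
T2 = 15 * 51 / 15
T2 = 765 / 15
T2 = 51 Nm

51 Nm


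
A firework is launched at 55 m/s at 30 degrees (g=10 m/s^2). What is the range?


Given: v0 = 55 m/s, theta = 30 deg, g = 10 m/s^2
sin(2*30) = sin(60) = sqrt(3)/2
Using R = v0^2 * sin(2*theta) / g
R = 55^2 * (sqrt(3)/2) / 10
R = 3025 * sqrt(3) / 20
R = 605/4*sqrt(3) m

605/4*sqrt(3) m


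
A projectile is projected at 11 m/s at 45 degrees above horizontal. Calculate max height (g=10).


Given: v0 = 11 m/s, theta = 45 deg, g = 10 m/s^2
sin^2(45) = 1/2
Using H = v0^2 * sin^2(theta) / (2*g)
H = 11^2 * 1/2 / (2*10)
H = 121 * 1/2 / 20
H = 121/2 / 20
H = 121/40 m

121/40 m


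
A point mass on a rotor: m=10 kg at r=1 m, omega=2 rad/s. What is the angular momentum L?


Given: m = 10 kg, r = 1 m, omega = 2 rad/s
For a point mass: I = m*r^2
I = 10*1^2 = 10*1 = 10
L = I*omega = 10*2
L = 20 kg*m^2/s

20 kg*m^2/s


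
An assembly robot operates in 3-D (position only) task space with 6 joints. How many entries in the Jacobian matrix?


Given: task space dimension = 3, joints = 6
Jacobian is a 3 x 6 matrix
Total entries = rows * columns
Total = 3 * 6
Total = 18

18


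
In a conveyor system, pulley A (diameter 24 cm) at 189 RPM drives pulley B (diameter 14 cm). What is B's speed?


Given: D1 = 24 cm, w1 = 189 RPM, D2 = 14 cm
Using D1*w1 = D2*w2
w2 = D1*w1 / D2
w2 = 24*189 / 14
w2 = 4536 / 14
w2 = 324 RPM

324 RPM


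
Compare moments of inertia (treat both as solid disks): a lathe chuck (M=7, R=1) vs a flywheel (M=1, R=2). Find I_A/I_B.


Given: M1=7 kg, R1=1 m, M2=1 kg, R2=2 m
For a disk: I = (1/2)*M*R^2, so I_A/I_B = (M1*R1^2)/(M2*R2^2)
M1*R1^2 = 7*1 = 7
M2*R2^2 = 1*4 = 4
I_A/I_B = 7/4 = 7/4

7/4


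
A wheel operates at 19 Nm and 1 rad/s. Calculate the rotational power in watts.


Given: tau = 19 Nm, omega = 1 rad/s
Using P = tau * omega
P = 19 * 1
P = 19 W

19 W


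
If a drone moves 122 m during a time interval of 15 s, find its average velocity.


Given: distance d = 122 m, time t = 15 s
Using v = d / t
v = 122 / 15
v = 122/15 m/s

122/15 m/s


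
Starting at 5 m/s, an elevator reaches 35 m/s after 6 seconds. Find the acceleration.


Given: initial velocity v0 = 5 m/s, final velocity v = 35 m/s, time t = 6 s
Using a = (v - v0) / t
a = (35 - 5) / 6
a = 30 / 6
a = 5 m/s^2

5 m/s^2


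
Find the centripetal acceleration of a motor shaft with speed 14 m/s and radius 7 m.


Given: v = 14 m/s, r = 7 m
Using a_c = v^2 / r
a_c = 14^2 / 7
a_c = 196 / 7
a_c = 28 m/s^2

28 m/s^2


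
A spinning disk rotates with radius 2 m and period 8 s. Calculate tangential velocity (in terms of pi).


Given: radius r = 2 m, period T = 8 s
Using v = 2*pi*r / T
v = 2*pi*2 / 8
v = 4*pi / 8
v = 1/2*pi m/s

1/2*pi m/s


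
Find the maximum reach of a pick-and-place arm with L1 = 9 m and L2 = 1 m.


Given: L1 = 9 m, L2 = 1 m
For a 2-link planar arm, max reach = L1 + L2 (fully extended)
Max reach = 9 + 1
Max reach = 10 m

10 m


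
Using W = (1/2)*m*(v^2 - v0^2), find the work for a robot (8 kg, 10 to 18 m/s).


Given: m = 8 kg, v0 = 10 m/s, v = 18 m/s
Using W = (1/2)*m*(v^2 - v0^2)
v^2 = 18^2 = 324
v0^2 = 10^2 = 100
v^2 - v0^2 = 324 - 100 = 224
W = (1/2)*8*224 = 896 J

896 J


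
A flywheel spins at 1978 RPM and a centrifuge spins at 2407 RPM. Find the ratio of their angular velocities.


Given: RPM_A = 1978, RPM_B = 2407
omega = 2*pi*RPM/60, so omega_A/omega_B = RPM_A / RPM_B
omega_A/omega_B = 1978 / 2407
omega_A/omega_B = 1978/2407

1978/2407


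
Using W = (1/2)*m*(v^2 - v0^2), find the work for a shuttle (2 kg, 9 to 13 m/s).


Given: m = 2 kg, v0 = 9 m/s, v = 13 m/s
Using W = (1/2)*m*(v^2 - v0^2)
v^2 = 13^2 = 169
v0^2 = 9^2 = 81
v^2 - v0^2 = 169 - 81 = 88
W = (1/2)*2*88 = 88 J

88 J


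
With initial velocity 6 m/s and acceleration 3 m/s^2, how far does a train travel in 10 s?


Given: v0 = 6 m/s, a = 3 m/s^2, t = 10 s
Using s = v0*t + (1/2)*a*t^2
s = 6*10 + (1/2)*3*10^2
s = 60 + (1/2)*300
s = 60 + 150
s = 210

210 m


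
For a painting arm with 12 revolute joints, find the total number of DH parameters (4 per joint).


Given: 12 joints, 4 DH parameters per joint (d, theta, a, alpha)
Total DH parameters = number_of_joints * 4
Total = 12 * 4
Total = 48

48


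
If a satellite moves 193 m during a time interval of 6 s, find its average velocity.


Given: distance d = 193 m, time t = 6 s
Using v = d / t
v = 193 / 6
v = 193/6 m/s

193/6 m/s


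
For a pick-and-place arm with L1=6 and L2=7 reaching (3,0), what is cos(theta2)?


Given: L1 = 6, L2 = 7, target (x, y) = (3, 0)
Using cos(theta2) = (x^2 + y^2 - L1^2 - L2^2) / (2*L1*L2)
x^2 + y^2 = 3^2 + 0 = 9
L1^2 + L2^2 = 36 + 49 = 85
Numerator = 9 - 85 = -76
Denominator = 2*6*7 = 84
cos(theta2) = -76/84 = -19/21

-19/21


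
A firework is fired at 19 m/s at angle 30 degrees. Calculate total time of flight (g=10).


Given: v0 = 19 m/s, theta = 30 deg, g = 10 m/s^2
sin(30) = 1/2
Using T = 2*v0*sin(theta) / g
T = 2*19*1/2 / 10
T = 19 / 10
T = 19/10 s

19/10 s


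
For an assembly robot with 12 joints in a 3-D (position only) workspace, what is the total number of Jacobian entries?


Given: task space dimension = 3, joints = 12
Jacobian is a 3 x 12 matrix
Total entries = rows * columns
Total = 3 * 12
Total = 36

36


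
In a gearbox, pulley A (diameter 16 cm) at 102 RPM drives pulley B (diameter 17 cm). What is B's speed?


Given: D1 = 16 cm, w1 = 102 RPM, D2 = 17 cm
Using D1*w1 = D2*w2
w2 = D1*w1 / D2
w2 = 16*102 / 17
w2 = 1632 / 17
w2 = 96 RPM

96 RPM


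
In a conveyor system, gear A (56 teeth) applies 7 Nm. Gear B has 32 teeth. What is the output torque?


Given: N1 = 56, N2 = 32, T1 = 7 Nm
Using T2/T1 = N2/N1
T2 = T1 * N2 / N1
T2 = 7 * 32 / 56
T2 = 224 / 56
T2 = 4 Nm

4 Nm


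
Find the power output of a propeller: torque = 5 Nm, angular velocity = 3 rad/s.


Given: tau = 5 Nm, omega = 3 rad/s
Using P = tau * omega
P = 5 * 3
P = 15 W

15 W


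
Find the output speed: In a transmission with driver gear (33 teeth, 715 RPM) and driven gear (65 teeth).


Given: N1 = 33 teeth, w1 = 715 RPM, N2 = 65 teeth
Using N1*w1 = N2*w2
w2 = N1*w1 / N2
w2 = 33*715 / 65
w2 = 23595 / 65
w2 = 363 RPM

363 RPM


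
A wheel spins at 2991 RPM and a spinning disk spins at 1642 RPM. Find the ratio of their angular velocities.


Given: RPM_A = 2991, RPM_B = 1642
omega = 2*pi*RPM/60, so omega_A/omega_B = RPM_A / RPM_B
omega_A/omega_B = 2991 / 1642
omega_A/omega_B = 2991/1642

2991/1642


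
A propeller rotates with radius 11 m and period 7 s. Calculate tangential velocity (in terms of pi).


Given: radius r = 11 m, period T = 7 s
Using v = 2*pi*r / T
v = 2*pi*11 / 7
v = 22*pi / 7
v = 22/7*pi m/s

22/7*pi m/s


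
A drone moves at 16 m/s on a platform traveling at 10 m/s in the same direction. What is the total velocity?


Given: object velocity = 16 m/s, platform velocity = 10 m/s (same direction)
Using classical velocity addition: v_total = v_object + v_platform
v_total = 16 + 10
v_total = 26 m/s

26 m/s


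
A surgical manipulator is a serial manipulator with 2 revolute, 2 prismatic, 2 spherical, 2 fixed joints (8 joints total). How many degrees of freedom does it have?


Given: serial robot with 2 revolute, 2 prismatic, 2 spherical, 2 fixed joints
DOF contribution per joint type: revolute=1, prismatic=1, spherical=3, fixed=0
DOF = 2*1 + 2*1 + 2*3 + 2*0
DOF = 10

10


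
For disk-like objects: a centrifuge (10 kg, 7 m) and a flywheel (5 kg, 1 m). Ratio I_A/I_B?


Given: M1=10 kg, R1=7 m, M2=5 kg, R2=1 m
For a disk: I = (1/2)*M*R^2, so I_A/I_B = (M1*R1^2)/(M2*R2^2)
M1*R1^2 = 10*49 = 490
M2*R2^2 = 5*1 = 5
I_A/I_B = 490/5 = 98

98


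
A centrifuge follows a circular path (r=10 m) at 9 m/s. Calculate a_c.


Given: v = 9 m/s, r = 10 m
Using a_c = v^2 / r
a_c = 9^2 / 10
a_c = 81 / 10
a_c = 81/10 m/s^2

81/10 m/s^2


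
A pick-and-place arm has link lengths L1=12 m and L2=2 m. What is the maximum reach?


Given: L1 = 12 m, L2 = 2 m
For a 2-link planar arm, max reach = L1 + L2 (fully extended)
Max reach = 12 + 2
Max reach = 14 m

14 m


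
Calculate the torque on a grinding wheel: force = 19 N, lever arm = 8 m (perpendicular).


Given: F = 19 N, r = 8 m, angle = 90 deg (perpendicular)
Using tau = F * r * sin(90)
sin(90) = 1
tau = 19 * 8 * 1
tau = 152 Nm

152 Nm


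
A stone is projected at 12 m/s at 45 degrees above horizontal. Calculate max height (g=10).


Given: v0 = 12 m/s, theta = 45 deg, g = 10 m/s^2
sin^2(45) = 1/2
Using H = v0^2 * sin^2(theta) / (2*g)
H = 12^2 * 1/2 / (2*10)
H = 144 * 1/2 / 20
H = 72 / 20
H = 18/5 m

18/5 m


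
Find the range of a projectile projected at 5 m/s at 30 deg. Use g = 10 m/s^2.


Given: v0 = 5 m/s, theta = 30 deg, g = 10 m/s^2
sin(2*30) = sin(60) = sqrt(3)/2
Using R = v0^2 * sin(2*theta) / g
R = 5^2 * (sqrt(3)/2) / 10
R = 25 * sqrt(3) / 20
R = 5/4*sqrt(3) m

5/4*sqrt(3) m


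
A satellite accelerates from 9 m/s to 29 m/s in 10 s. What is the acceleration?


Given: initial velocity v0 = 9 m/s, final velocity v = 29 m/s, time t = 10 s
Using a = (v - v0) / t
a = (29 - 9) / 10
a = 20 / 10
a = 2 m/s^2

2 m/s^2


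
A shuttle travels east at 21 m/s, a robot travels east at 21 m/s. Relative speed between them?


Given: v_A = 21 m/s east, v_B = 21 m/s east
Both move in the same direction; relative speed = |v_A - v_B|
|21 - 21| = |0|
= 0 m/s

0 m/s


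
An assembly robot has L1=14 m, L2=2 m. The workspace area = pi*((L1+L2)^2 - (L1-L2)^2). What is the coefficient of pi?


Given: L1 = 14, L2 = 2
(L1+L2)^2 = (16)^2 = 256
(L1-L2)^2 = (12)^2 = 144
Difference = 256 - 144 = 112
This equals 4*L1*L2 = 4*14*2 = 112
Workspace area = 112*pi

112


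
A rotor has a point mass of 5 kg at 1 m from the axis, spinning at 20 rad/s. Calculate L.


Given: m = 5 kg, r = 1 m, omega = 20 rad/s
For a point mass: I = m*r^2
I = 5*1^2 = 5*1 = 5
L = I*omega = 5*20
L = 100 kg*m^2/s

100 kg*m^2/s


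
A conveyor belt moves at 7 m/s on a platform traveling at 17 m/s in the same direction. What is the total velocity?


Given: object velocity = 7 m/s, platform velocity = 17 m/s (same direction)
Using classical velocity addition: v_total = v_object + v_platform
v_total = 7 + 17
v_total = 24 m/s

24 m/s


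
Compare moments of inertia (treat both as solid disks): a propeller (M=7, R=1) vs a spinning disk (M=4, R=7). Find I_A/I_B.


Given: M1=7 kg, R1=1 m, M2=4 kg, R2=7 m
For a disk: I = (1/2)*M*R^2, so I_A/I_B = (M1*R1^2)/(M2*R2^2)
M1*R1^2 = 7*1 = 7
M2*R2^2 = 4*49 = 196
I_A/I_B = 7/196 = 1/28

1/28


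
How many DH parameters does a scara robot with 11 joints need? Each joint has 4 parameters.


Given: 11 joints, 4 DH parameters per joint (d, theta, a, alpha)
Total DH parameters = number_of_joints * 4
Total = 11 * 4
Total = 44

44


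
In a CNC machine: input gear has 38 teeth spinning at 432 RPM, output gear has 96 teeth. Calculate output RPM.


Given: N1 = 38 teeth, w1 = 432 RPM, N2 = 96 teeth
Using N1*w1 = N2*w2
w2 = N1*w1 / N2
w2 = 38*432 / 96
w2 = 16416 / 96
w2 = 171 RPM

171 RPM


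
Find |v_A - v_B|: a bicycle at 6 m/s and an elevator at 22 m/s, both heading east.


Given: v_A = 6 m/s east, v_B = 22 m/s east
Both move in the same direction; relative speed = |v_A - v_B|
|6 - 22| = |-16|
= 16 m/s

16 m/s


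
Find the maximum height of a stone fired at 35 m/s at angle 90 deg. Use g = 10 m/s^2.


Given: v0 = 35 m/s, theta = 90 deg, g = 10 m/s^2
sin^2(90) = 1
Using H = v0^2 * sin^2(theta) / (2*g)
H = 35^2 * 1 / (2*10)
H = 1225 * 1 / 20
H = 1225 / 20
H = 245/4 m

245/4 m


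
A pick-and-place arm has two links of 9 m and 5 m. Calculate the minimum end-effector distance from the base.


Given: L1 = 9 m, L2 = 5 m
For a 2-link planar arm, min reach = |L1 - L2| (second link folded back)
Min reach = |9 - 5|
Min reach = 4 m

4 m


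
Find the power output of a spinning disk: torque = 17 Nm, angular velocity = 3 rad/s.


Given: tau = 17 Nm, omega = 3 rad/s
Using P = tau * omega
P = 17 * 3
P = 51 W

51 W


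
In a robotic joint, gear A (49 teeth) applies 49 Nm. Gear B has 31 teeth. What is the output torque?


Given: N1 = 49, N2 = 31, T1 = 49 Nm
Using T2/T1 = N2/N1
T2 = T1 * N2 / N1
T2 = 49 * 31 / 49
T2 = 1519 / 49
T2 = 31 Nm

31 Nm


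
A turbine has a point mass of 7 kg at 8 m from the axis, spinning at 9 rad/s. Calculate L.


Given: m = 7 kg, r = 8 m, omega = 9 rad/s
For a point mass: I = m*r^2
I = 7*8^2 = 7*64 = 448
L = I*omega = 448*9
L = 4032 kg*m^2/s

4032 kg*m^2/s


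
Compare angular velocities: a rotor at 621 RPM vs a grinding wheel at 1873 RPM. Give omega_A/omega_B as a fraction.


Given: RPM_A = 621, RPM_B = 1873
omega = 2*pi*RPM/60, so omega_A/omega_B = RPM_A / RPM_B
omega_A/omega_B = 621 / 1873
omega_A/omega_B = 621/1873

621/1873


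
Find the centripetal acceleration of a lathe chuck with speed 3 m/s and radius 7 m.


Given: v = 3 m/s, r = 7 m
Using a_c = v^2 / r
a_c = 3^2 / 7
a_c = 9 / 7
a_c = 9/7 m/s^2

9/7 m/s^2


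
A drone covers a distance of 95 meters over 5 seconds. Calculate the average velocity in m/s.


Given: distance d = 95 m, time t = 5 s
Using v = d / t
v = 95 / 5
v = 19 m/s

19 m/s


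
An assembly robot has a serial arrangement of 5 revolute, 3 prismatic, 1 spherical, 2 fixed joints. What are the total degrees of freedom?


Given: serial robot with 5 revolute, 3 prismatic, 1 spherical, 2 fixed joints
DOF contribution per joint type: revolute=1, prismatic=1, spherical=3, fixed=0
DOF = 5*1 + 3*1 + 1*3 + 2*0
DOF = 11

11


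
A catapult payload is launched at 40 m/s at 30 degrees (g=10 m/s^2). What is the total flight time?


Given: v0 = 40 m/s, theta = 30 deg, g = 10 m/s^2
sin(30) = 1/2
Using T = 2*v0*sin(theta) / g
T = 2*40*1/2 / 10
T = 40 / 10
T = 4 s

4 s


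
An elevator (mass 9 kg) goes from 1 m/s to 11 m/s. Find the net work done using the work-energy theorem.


Given: m = 9 kg, v0 = 1 m/s, v = 11 m/s
Using W = (1/2)*m*(v^2 - v0^2)
v^2 = 11^2 = 121
v0^2 = 1^2 = 1
v^2 - v0^2 = 121 - 1 = 120
W = (1/2)*9*120 = 540 J

540 J


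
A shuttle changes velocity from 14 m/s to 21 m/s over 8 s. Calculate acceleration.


Given: initial velocity v0 = 14 m/s, final velocity v = 21 m/s, time t = 8 s
Using a = (v - v0) / t
a = (21 - 14) / 8
a = 7 / 8
a = 7/8 m/s^2

7/8 m/s^2


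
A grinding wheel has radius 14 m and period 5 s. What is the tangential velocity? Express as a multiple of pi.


Given: radius r = 14 m, period T = 5 s
Using v = 2*pi*r / T
v = 2*pi*14 / 5
v = 28*pi / 5
v = 28/5*pi m/s

28/5*pi m/s


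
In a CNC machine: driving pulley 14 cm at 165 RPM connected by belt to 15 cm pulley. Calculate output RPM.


Given: D1 = 14 cm, w1 = 165 RPM, D2 = 15 cm
Using D1*w1 = D2*w2
w2 = D1*w1 / D2
w2 = 14*165 / 15
w2 = 2310 / 15
w2 = 154 RPM

154 RPM


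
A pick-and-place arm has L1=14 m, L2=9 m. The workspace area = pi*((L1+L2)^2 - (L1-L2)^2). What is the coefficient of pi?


Given: L1 = 14, L2 = 9
(L1+L2)^2 = (23)^2 = 529
(L1-L2)^2 = (5)^2 = 25
Difference = 529 - 25 = 504
This equals 4*L1*L2 = 4*14*9 = 504
Workspace area = 504*pi

504


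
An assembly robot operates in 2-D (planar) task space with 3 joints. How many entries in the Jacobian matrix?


Given: task space dimension = 2, joints = 3
Jacobian is a 2 x 3 matrix
Total entries = rows * columns
Total = 2 * 3
Total = 6

6


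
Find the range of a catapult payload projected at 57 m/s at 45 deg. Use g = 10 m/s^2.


Given: v0 = 57 m/s, theta = 45 deg, g = 10 m/s^2
sin(2*45) = sin(90) = 1
Using R = v0^2 * sin(2*theta) / g
R = 57^2 * 1 / 10
R = 3249 / 10
R = 3249/10 m

3249/10 m


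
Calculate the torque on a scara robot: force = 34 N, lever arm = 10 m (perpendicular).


Given: F = 34 N, r = 10 m, angle = 90 deg (perpendicular)
Using tau = F * r * sin(90)
sin(90) = 1
tau = 34 * 10 * 1
tau = 340 Nm

340 Nm


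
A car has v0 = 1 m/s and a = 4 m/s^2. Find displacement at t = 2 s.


Given: v0 = 1 m/s, a = 4 m/s^2, t = 2 s
Using s = v0*t + (1/2)*a*t^2
s = 1*2 + (1/2)*4*2^2
s = 2 + (1/2)*16
s = 2 + 8
s = 10

10 m


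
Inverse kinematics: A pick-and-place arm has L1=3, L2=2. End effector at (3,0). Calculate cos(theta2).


Given: L1 = 3, L2 = 2, target (x, y) = (3, 0)
Using cos(theta2) = (x^2 + y^2 - L1^2 - L2^2) / (2*L1*L2)
x^2 + y^2 = 3^2 + 0 = 9
L1^2 + L2^2 = 9 + 4 = 13
Numerator = 9 - 13 = -4
Denominator = 2*3*2 = 12
cos(theta2) = -4/12 = -1/3

-1/3


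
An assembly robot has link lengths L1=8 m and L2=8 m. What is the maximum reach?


Given: L1 = 8 m, L2 = 8 m
For a 2-link planar arm, max reach = L1 + L2 (fully extended)
Max reach = 8 + 8
Max reach = 16 m

16 m


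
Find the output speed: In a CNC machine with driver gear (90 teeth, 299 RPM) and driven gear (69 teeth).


Given: N1 = 90 teeth, w1 = 299 RPM, N2 = 69 teeth
Using N1*w1 = N2*w2
w2 = N1*w1 / N2
w2 = 90*299 / 69
w2 = 26910 / 69
w2 = 390 RPM

390 RPM


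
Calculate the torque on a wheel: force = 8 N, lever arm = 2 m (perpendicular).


Given: F = 8 N, r = 2 m, angle = 90 deg (perpendicular)
Using tau = F * r * sin(90)
sin(90) = 1
tau = 8 * 2 * 1
tau = 16 Nm

16 Nm


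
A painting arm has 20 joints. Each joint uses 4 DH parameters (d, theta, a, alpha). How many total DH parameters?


Given: 20 joints, 4 DH parameters per joint (d, theta, a, alpha)
Total DH parameters = number_of_joints * 4
Total = 20 * 4
Total = 80

80


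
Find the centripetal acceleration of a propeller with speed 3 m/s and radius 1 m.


Given: v = 3 m/s, r = 1 m
Using a_c = v^2 / r
a_c = 3^2 / 1
a_c = 9 / 1
a_c = 9 m/s^2

9 m/s^2


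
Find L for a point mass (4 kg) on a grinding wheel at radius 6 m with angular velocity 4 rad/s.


Given: m = 4 kg, r = 6 m, omega = 4 rad/s
For a point mass: I = m*r^2
I = 4*6^2 = 4*36 = 144
L = I*omega = 144*4
L = 576 kg*m^2/s

576 kg*m^2/s


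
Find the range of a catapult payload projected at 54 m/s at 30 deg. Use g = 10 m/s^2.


Given: v0 = 54 m/s, theta = 30 deg, g = 10 m/s^2
sin(2*30) = sin(60) = sqrt(3)/2
Using R = v0^2 * sin(2*theta) / g
R = 54^2 * (sqrt(3)/2) / 10
R = 2916 * sqrt(3) / 20
R = 729/5*sqrt(3) m

729/5*sqrt(3) m


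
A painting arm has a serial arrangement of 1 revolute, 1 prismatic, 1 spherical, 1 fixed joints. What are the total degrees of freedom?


Given: serial robot with 1 revolute, 1 prismatic, 1 spherical, 1 fixed joints
DOF contribution per joint type: revolute=1, prismatic=1, spherical=3, fixed=0
DOF = 1*1 + 1*1 + 1*3 + 1*0
DOF = 5

5


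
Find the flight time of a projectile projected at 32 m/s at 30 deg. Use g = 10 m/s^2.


Given: v0 = 32 m/s, theta = 30 deg, g = 10 m/s^2
sin(30) = 1/2
Using T = 2*v0*sin(theta) / g
T = 2*32*1/2 / 10
T = 32 / 10
T = 16/5 s

16/5 s


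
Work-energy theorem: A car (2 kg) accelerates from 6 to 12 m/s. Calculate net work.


Given: m = 2 kg, v0 = 6 m/s, v = 12 m/s
Using W = (1/2)*m*(v^2 - v0^2)
v^2 = 12^2 = 144
v0^2 = 6^2 = 36
v^2 - v0^2 = 144 - 36 = 108
W = (1/2)*2*108 = 108 J

108 J


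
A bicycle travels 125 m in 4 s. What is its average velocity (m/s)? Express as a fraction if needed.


Given: distance d = 125 m, time t = 4 s
Using v = d / t
v = 125 / 4
v = 125/4 m/s

125/4 m/s


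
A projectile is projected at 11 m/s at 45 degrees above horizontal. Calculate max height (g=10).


Given: v0 = 11 m/s, theta = 45 deg, g = 10 m/s^2
sin^2(45) = 1/2
Using H = v0^2 * sin^2(theta) / (2*g)
H = 11^2 * 1/2 / (2*10)
H = 121 * 1/2 / 20
H = 121/2 / 20
H = 121/40 m

121/40 m


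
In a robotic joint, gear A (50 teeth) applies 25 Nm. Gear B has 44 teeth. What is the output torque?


Given: N1 = 50, N2 = 44, T1 = 25 Nm
Using T2/T1 = N2/N1
T2 = T1 * N2 / N1
T2 = 25 * 44 / 50
T2 = 1100 / 50
T2 = 22 Nm

22 Nm


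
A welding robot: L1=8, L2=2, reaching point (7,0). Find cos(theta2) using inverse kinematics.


Given: L1 = 8, L2 = 2, target (x, y) = (7, 0)
Using cos(theta2) = (x^2 + y^2 - L1^2 - L2^2) / (2*L1*L2)
x^2 + y^2 = 7^2 + 0 = 49
L1^2 + L2^2 = 64 + 4 = 68
Numerator = 49 - 68 = -19
Denominator = 2*8*2 = 32
cos(theta2) = -19/32 = -19/32

-19/32


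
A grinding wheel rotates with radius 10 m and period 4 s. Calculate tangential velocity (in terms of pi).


Given: radius r = 10 m, period T = 4 s
Using v = 2*pi*r / T
v = 2*pi*10 / 4
v = 20*pi / 4
v = 5*pi m/s

5*pi m/s


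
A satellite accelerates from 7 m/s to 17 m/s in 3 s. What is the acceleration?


Given: initial velocity v0 = 7 m/s, final velocity v = 17 m/s, time t = 3 s
Using a = (v - v0) / t
a = (17 - 7) / 3
a = 10 / 3
a = 10/3 m/s^2

10/3 m/s^2


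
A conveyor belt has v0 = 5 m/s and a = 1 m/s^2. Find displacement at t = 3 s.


Given: v0 = 5 m/s, a = 1 m/s^2, t = 3 s
Using s = v0*t + (1/2)*a*t^2
s = 5*3 + (1/2)*1*3^2
s = 15 + (1/2)*9
s = 15 + 9/2
s = 39/2

39/2 m


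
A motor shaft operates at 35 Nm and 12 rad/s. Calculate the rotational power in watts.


Given: tau = 35 Nm, omega = 12 rad/s
Using P = tau * omega
P = 35 * 12
P = 420 W

420 W


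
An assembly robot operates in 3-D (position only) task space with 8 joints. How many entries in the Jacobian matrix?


Given: task space dimension = 3, joints = 8
Jacobian is a 3 x 8 matrix
Total entries = rows * columns
Total = 3 * 8
Total = 24

24


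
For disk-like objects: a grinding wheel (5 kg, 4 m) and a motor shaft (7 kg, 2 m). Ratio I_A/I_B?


Given: M1=5 kg, R1=4 m, M2=7 kg, R2=2 m
For a disk: I = (1/2)*M*R^2, so I_A/I_B = (M1*R1^2)/(M2*R2^2)
M1*R1^2 = 5*16 = 80
M2*R2^2 = 7*4 = 28
I_A/I_B = 80/28 = 20/7

20/7


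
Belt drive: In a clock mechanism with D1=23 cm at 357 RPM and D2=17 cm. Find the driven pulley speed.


Given: D1 = 23 cm, w1 = 357 RPM, D2 = 17 cm
Using D1*w1 = D2*w2
w2 = D1*w1 / D2
w2 = 23*357 / 17
w2 = 8211 / 17
w2 = 483 RPM

483 RPM


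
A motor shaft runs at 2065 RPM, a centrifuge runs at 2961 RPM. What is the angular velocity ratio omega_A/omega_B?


Given: RPM_A = 2065, RPM_B = 2961
omega = 2*pi*RPM/60, so omega_A/omega_B = RPM_A / RPM_B
omega_A/omega_B = 2065 / 2961
omega_A/omega_B = 295/423

295/423


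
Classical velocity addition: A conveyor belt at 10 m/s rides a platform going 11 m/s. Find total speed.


Given: object velocity = 10 m/s, platform velocity = 11 m/s (same direction)
Using classical velocity addition: v_total = v_object + v_platform
v_total = 10 + 11
v_total = 21 m/s

21 m/s


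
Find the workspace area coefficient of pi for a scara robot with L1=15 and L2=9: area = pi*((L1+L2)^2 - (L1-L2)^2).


Given: L1 = 15, L2 = 9
(L1+L2)^2 = (24)^2 = 576
(L1-L2)^2 = (6)^2 = 36
Difference = 576 - 36 = 540
This equals 4*L1*L2 = 4*15*9 = 540
Workspace area = 540*pi

540


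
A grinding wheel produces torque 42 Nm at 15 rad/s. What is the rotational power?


Given: tau = 42 Nm, omega = 15 rad/s
Using P = tau * omega
P = 42 * 15
P = 630 W

630 W


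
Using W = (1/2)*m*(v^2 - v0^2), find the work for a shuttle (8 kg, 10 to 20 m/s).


Given: m = 8 kg, v0 = 10 m/s, v = 20 m/s
Using W = (1/2)*m*(v^2 - v0^2)
v^2 = 20^2 = 400
v0^2 = 10^2 = 100
v^2 - v0^2 = 400 - 100 = 300
W = (1/2)*8*300 = 1200 J

1200 J


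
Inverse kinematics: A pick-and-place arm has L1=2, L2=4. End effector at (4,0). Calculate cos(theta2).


Given: L1 = 2, L2 = 4, target (x, y) = (4, 0)
Using cos(theta2) = (x^2 + y^2 - L1^2 - L2^2) / (2*L1*L2)
x^2 + y^2 = 4^2 + 0 = 16
L1^2 + L2^2 = 4 + 16 = 20
Numerator = 16 - 20 = -4
Denominator = 2*2*4 = 16
cos(theta2) = -4/16 = -1/4

-1/4


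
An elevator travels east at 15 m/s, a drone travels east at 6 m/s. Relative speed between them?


Given: v_A = 15 m/s east, v_B = 6 m/s east
Both move in the same direction; relative speed = |v_A - v_B|
|15 - 6| = |9|
= 9 m/s

9 m/s


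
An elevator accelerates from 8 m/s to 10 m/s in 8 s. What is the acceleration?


Given: initial velocity v0 = 8 m/s, final velocity v = 10 m/s, time t = 8 s
Using a = (v - v0) / t
a = (10 - 8) / 8
a = 2 / 8
a = 1/4 m/s^2

1/4 m/s^2


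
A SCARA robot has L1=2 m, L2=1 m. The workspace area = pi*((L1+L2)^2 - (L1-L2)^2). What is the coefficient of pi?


Given: L1 = 2, L2 = 1
(L1+L2)^2 = (3)^2 = 9
(L1-L2)^2 = (1)^2 = 1
Difference = 9 - 1 = 8
This equals 4*L1*L2 = 4*2*1 = 8
Workspace area = 8*pi

8


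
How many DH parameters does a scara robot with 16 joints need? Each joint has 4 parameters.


Given: 16 joints, 4 DH parameters per joint (d, theta, a, alpha)
Total DH parameters = number_of_joints * 4
Total = 16 * 4
Total = 64

64


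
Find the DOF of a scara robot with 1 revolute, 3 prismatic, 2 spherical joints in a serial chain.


Given: serial robot with 1 revolute, 3 prismatic, 2 spherical joints
DOF contribution per joint type: revolute=1, prismatic=1, spherical=3, fixed=0
DOF = 1*1 + 3*1 + 2*3
DOF = 10

10


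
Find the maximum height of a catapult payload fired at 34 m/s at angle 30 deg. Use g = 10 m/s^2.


Given: v0 = 34 m/s, theta = 30 deg, g = 10 m/s^2
sin^2(30) = 1/4
Using H = v0^2 * sin^2(theta) / (2*g)
H = 34^2 * 1/4 / (2*10)
H = 1156 * 1/4 / 20
H = 289 / 20
H = 289/20 m

289/20 m


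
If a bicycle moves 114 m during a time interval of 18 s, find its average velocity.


Given: distance d = 114 m, time t = 18 s
Using v = d / t
v = 114 / 18
v = 19/3 m/s

19/3 m/s


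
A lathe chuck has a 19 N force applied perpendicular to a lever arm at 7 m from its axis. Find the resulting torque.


Given: F = 19 N, r = 7 m, angle = 90 deg (perpendicular)
Using tau = F * r * sin(90)
sin(90) = 1
tau = 19 * 7 * 1
tau = 133 Nm

133 Nm


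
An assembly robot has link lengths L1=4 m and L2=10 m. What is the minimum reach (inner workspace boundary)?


Given: L1 = 4 m, L2 = 10 m
For a 2-link planar arm, min reach = |L1 - L2| (second link folded back)
Min reach = |4 - 10|
Min reach = 6 m

6 m


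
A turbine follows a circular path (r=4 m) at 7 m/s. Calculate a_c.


Given: v = 7 m/s, r = 4 m
Using a_c = v^2 / r
a_c = 7^2 / 4
a_c = 49 / 4
a_c = 49/4 m/s^2

49/4 m/s^2


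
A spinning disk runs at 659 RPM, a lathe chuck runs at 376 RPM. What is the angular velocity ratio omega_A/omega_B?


Given: RPM_A = 659, RPM_B = 376
omega = 2*pi*RPM/60, so omega_A/omega_B = RPM_A / RPM_B
omega_A/omega_B = 659 / 376
omega_A/omega_B = 659/376

659/376


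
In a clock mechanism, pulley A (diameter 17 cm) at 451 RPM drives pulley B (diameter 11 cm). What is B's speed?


Given: D1 = 17 cm, w1 = 451 RPM, D2 = 11 cm
Using D1*w1 = D2*w2
w2 = D1*w1 / D2
w2 = 17*451 / 11
w2 = 7667 / 11
w2 = 697 RPM

697 RPM


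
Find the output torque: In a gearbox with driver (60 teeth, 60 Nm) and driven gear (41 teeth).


Given: N1 = 60, N2 = 41, T1 = 60 Nm
Using T2/T1 = N2/N1
T2 = T1 * N2 / N1
T2 = 60 * 41 / 60
T2 = 2460 / 60
T2 = 41 Nm

41 Nm


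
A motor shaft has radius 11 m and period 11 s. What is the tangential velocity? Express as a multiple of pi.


Given: radius r = 11 m, period T = 11 s
Using v = 2*pi*r / T
v = 2*pi*11 / 11
v = 22*pi / 11
v = 2*pi m/s

2*pi m/s


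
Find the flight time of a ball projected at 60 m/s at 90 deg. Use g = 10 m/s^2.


Given: v0 = 60 m/s, theta = 90 deg, g = 10 m/s^2
sin(90) = 1
Using T = 2*v0*sin(theta) / g
T = 2*60*1 / 10
T = 120 / 10
T = 12 s

12 s


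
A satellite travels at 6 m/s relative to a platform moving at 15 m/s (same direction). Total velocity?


Given: object velocity = 6 m/s, platform velocity = 15 m/s (same direction)
Using classical velocity addition: v_total = v_object + v_platform
v_total = 6 + 15
v_total = 21 m/s

21 m/s


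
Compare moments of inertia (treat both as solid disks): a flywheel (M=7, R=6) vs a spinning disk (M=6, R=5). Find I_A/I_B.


Given: M1=7 kg, R1=6 m, M2=6 kg, R2=5 m
For a disk: I = (1/2)*M*R^2, so I_A/I_B = (M1*R1^2)/(M2*R2^2)
M1*R1^2 = 7*36 = 252
M2*R2^2 = 6*25 = 150
I_A/I_B = 252/150 = 42/25

42/25


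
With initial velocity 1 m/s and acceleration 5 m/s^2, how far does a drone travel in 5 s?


Given: v0 = 1 m/s, a = 5 m/s^2, t = 5 s
Using s = v0*t + (1/2)*a*t^2
s = 1*5 + (1/2)*5*5^2
s = 5 + (1/2)*125
s = 5 + 125/2
s = 135/2

135/2 m


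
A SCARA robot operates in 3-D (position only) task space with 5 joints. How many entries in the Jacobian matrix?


Given: task space dimension = 3, joints = 5
Jacobian is a 3 x 5 matrix
Total entries = rows * columns
Total = 3 * 5
Total = 15

15


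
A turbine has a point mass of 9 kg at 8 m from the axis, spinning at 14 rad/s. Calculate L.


Given: m = 9 kg, r = 8 m, omega = 14 rad/s
For a point mass: I = m*r^2
I = 9*8^2 = 9*64 = 576
L = I*omega = 576*14
L = 8064 kg*m^2/s

8064 kg*m^2/s


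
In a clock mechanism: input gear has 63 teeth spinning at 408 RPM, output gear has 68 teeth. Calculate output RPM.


Given: N1 = 63 teeth, w1 = 408 RPM, N2 = 68 teeth
Using N1*w1 = N2*w2
w2 = N1*w1 / N2
w2 = 63*408 / 68
w2 = 25704 / 68
w2 = 378 RPM

378 RPM


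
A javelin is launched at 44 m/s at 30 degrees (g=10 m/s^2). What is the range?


Given: v0 = 44 m/s, theta = 30 deg, g = 10 m/s^2
sin(2*30) = sin(60) = sqrt(3)/2
Using R = v0^2 * sin(2*theta) / g
R = 44^2 * (sqrt(3)/2) / 10
R = 1936 * sqrt(3) / 20
R = 484/5*sqrt(3) m

484/5*sqrt(3) m


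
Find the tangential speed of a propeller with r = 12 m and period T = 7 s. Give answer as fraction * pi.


Given: radius r = 12 m, period T = 7 s
Using v = 2*pi*r / T
v = 2*pi*12 / 7
v = 24*pi / 7
v = 24/7*pi m/s

24/7*pi m/s


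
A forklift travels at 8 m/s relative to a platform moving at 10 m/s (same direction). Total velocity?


Given: object velocity = 8 m/s, platform velocity = 10 m/s (same direction)
Using classical velocity addition: v_total = v_object + v_platform
v_total = 8 + 10
v_total = 18 m/s

18 m/s


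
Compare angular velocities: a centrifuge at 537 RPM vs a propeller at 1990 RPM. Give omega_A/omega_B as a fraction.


Given: RPM_A = 537, RPM_B = 1990
omega = 2*pi*RPM/60, so omega_A/omega_B = RPM_A / RPM_B
omega_A/omega_B = 537 / 1990
omega_A/omega_B = 537/1990

537/1990


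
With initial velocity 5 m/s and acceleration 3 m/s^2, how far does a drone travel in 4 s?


Given: v0 = 5 m/s, a = 3 m/s^2, t = 4 s
Using s = v0*t + (1/2)*a*t^2
s = 5*4 + (1/2)*3*4^2
s = 20 + (1/2)*48
s = 20 + 24
s = 44

44 m


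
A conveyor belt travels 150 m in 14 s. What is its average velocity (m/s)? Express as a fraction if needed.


Given: distance d = 150 m, time t = 14 s
Using v = d / t
v = 150 / 14
v = 75/7 m/s

75/7 m/s


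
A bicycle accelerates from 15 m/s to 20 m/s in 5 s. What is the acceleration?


Given: initial velocity v0 = 15 m/s, final velocity v = 20 m/s, time t = 5 s
Using a = (v - v0) / t
a = (20 - 15) / 5
a = 5 / 5
a = 1 m/s^2

1 m/s^2


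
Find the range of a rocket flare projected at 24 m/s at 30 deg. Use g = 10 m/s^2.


Given: v0 = 24 m/s, theta = 30 deg, g = 10 m/s^2
sin(2*30) = sin(60) = sqrt(3)/2
Using R = v0^2 * sin(2*theta) / g
R = 24^2 * (sqrt(3)/2) / 10
R = 576 * sqrt(3) / 20
R = 144/5*sqrt(3) m

144/5*sqrt(3) m


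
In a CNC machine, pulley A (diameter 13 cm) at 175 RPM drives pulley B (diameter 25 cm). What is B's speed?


Given: D1 = 13 cm, w1 = 175 RPM, D2 = 25 cm
Using D1*w1 = D2*w2
w2 = D1*w1 / D2
w2 = 13*175 / 25
w2 = 2275 / 25
w2 = 91 RPM

91 RPM


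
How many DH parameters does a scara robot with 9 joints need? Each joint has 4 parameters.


Given: 9 joints, 4 DH parameters per joint (d, theta, a, alpha)
Total DH parameters = number_of_joints * 4
Total = 9 * 4
Total = 36

36


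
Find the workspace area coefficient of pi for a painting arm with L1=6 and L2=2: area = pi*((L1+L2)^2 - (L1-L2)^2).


Given: L1 = 6, L2 = 2
(L1+L2)^2 = (8)^2 = 64
(L1-L2)^2 = (4)^2 = 16
Difference = 64 - 16 = 48
This equals 4*L1*L2 = 4*6*2 = 48
Workspace area = 48*pi

48


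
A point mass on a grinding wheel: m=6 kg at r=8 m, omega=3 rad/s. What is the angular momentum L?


Given: m = 6 kg, r = 8 m, omega = 3 rad/s
For a point mass: I = m*r^2
I = 6*8^2 = 6*64 = 384
L = I*omega = 384*3
L = 1152 kg*m^2/s

1152 kg*m^2/s


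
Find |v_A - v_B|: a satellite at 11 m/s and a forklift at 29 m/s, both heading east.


Given: v_A = 11 m/s east, v_B = 29 m/s east
Both move in the same direction; relative speed = |v_A - v_B|
|11 - 29| = |-18|
= 18 m/s

18 m/s
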